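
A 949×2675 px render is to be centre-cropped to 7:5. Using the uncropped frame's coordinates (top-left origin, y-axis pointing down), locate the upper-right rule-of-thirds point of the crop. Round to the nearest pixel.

949/2675 < 7/5, so the 7:5 crop keeps the full width 949 and trims height to 949 × 5/7 = 677.86 px.
Top offset = (2675 − 677.86)/2 = 998.57 px; left offset = 0.
Upper-right is two-thirds across and one-third down within the crop:
x = 0.00 + 2 × 949.00/3 ≈ 633; y = 998.57 + 1 × 677.86/3 ≈ 1225.

x = 633 px, y = 1225 px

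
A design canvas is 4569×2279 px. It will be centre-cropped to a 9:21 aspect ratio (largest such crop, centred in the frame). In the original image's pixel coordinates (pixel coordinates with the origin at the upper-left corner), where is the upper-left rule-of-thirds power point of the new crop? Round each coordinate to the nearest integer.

(2122, 760)

4569/2279 > 9/21, so the 9:21 crop keeps the full height 2279 and trims width to 2279 × 9/21 = 976.71 px.
Left offset = (4569 − 976.71)/2 = 1796.14 px; top offset = 0.
Upper-left is one-third across and one-third down within the crop:
x = 1796.14 + 1 × 976.71/3 ≈ 2122; y = 0.00 + 1 × 2279.00/3 ≈ 760.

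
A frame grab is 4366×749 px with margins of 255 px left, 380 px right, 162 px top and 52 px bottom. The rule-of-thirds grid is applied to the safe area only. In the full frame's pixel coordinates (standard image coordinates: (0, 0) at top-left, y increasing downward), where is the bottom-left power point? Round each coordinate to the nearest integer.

Content width = 4366 − 255 − 380 = 3731 px; content height = 749 − 162 − 52 = 535 px.
Bottom-left is one-third across and two-thirds down within the safe area.
x = 255 + 1 × 3731/3 = 255 + 1243.67 ≈ 1499
y = 162 + 2 × 535/3 = 162 + 356.67 ≈ 519

(1499, 519)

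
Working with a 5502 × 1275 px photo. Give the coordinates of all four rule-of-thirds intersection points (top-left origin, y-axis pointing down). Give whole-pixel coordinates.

(1834, 425), (3668, 425), (1834, 850), (3668, 850)

One third of 5502 is 1834; one third of 1275 is 425.
Vertical third lines at x = 1834 and x = 3668; horizontal third lines at y = 425 and y = 850.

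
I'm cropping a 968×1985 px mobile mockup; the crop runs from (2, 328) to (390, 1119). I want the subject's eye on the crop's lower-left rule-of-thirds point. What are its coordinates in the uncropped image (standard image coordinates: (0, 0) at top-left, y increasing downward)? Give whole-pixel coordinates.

Crop width = 390 − 2 = 388 px; one third is 129.33 px.
Crop height = 1119 − 328 = 791 px; one third is 263.67 px.
The lower-left point is one-third across and two-thirds down within the crop:
x = 2 + 1 × 129.33 ≈ 131; y = 328 + 2 × 263.67 ≈ 855.

(131, 855)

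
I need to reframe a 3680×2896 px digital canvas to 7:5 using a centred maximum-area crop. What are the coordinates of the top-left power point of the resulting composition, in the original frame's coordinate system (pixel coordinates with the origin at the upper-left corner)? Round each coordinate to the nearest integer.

(1227, 1010)

3680/2896 < 7/5, so the 7:5 crop keeps the full width 3680 and trims height to 3680 × 5/7 = 2628.57 px.
Top offset = (2896 − 2628.57)/2 = 133.71 px; left offset = 0.
Top-left is one-third across and one-third down within the crop:
x = 0.00 + 1 × 3680.00/3 ≈ 1227; y = 133.71 + 1 × 2628.57/3 ≈ 1010.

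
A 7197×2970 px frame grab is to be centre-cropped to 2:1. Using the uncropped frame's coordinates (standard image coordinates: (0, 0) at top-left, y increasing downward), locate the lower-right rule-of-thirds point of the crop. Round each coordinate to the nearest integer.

(4589, 1980)

7197/2970 > 2/1, so the 2:1 crop keeps the full height 2970 and trims width to 2970 × 2/1 = 5940.00 px.
Left offset = (7197 − 5940.00)/2 = 628.50 px; top offset = 0.
Lower-right is two-thirds across and two-thirds down within the crop:
x = 628.50 + 2 × 5940.00/3 ≈ 4589; y = 0.00 + 2 × 2970.00/3 ≈ 1980.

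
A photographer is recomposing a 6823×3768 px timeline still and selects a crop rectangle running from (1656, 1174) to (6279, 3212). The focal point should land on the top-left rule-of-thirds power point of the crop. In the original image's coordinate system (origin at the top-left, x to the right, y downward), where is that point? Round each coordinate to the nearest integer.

Crop width = 6279 − 1656 = 4623 px; one third is 1541.00 px.
Crop height = 3212 − 1174 = 2038 px; one third is 679.33 px.
The top-left point is one-third across and one-third down within the crop:
x = 1656 + 1 × 1541.00 ≈ 3197; y = 1174 + 1 × 679.33 ≈ 1853.

x = 3197 px, y = 1853 px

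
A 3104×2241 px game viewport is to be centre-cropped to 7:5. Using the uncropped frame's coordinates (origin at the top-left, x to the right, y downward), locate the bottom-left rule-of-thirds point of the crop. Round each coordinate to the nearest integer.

x = 1035 px, y = 1490 px

3104/2241 < 7/5, so the 7:5 crop keeps the full width 3104 and trims height to 3104 × 5/7 = 2217.14 px.
Top offset = (2241 − 2217.14)/2 = 11.93 px; left offset = 0.
Bottom-left is one-third across and two-thirds down within the crop:
x = 0.00 + 1 × 3104.00/3 ≈ 1035; y = 11.93 + 2 × 2217.14/3 ≈ 1490.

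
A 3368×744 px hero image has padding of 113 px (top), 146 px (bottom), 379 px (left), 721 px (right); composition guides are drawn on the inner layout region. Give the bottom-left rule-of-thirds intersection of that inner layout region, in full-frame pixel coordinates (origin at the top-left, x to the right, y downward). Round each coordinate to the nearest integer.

x = 1135 px, y = 436 px

Content width = 3368 − 379 − 721 = 2268 px; content height = 744 − 113 − 146 = 485 px.
Bottom-left is one-third across and two-thirds down within the inner layout region.
x = 379 + 1 × 2268/3 = 379 + 756.00 ≈ 1135
y = 113 + 2 × 485/3 = 113 + 323.33 ≈ 436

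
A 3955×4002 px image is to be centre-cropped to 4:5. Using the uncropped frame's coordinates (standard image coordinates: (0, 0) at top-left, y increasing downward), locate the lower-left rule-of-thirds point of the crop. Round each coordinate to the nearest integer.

x = 1444 px, y = 2668 px

3955/4002 > 4/5, so the 4:5 crop keeps the full height 4002 and trims width to 4002 × 4/5 = 3201.60 px.
Left offset = (3955 − 3201.60)/2 = 376.70 px; top offset = 0.
Lower-left is one-third across and two-thirds down within the crop:
x = 376.70 + 1 × 3201.60/3 ≈ 1444; y = 0.00 + 2 × 4002.00/3 ≈ 2668.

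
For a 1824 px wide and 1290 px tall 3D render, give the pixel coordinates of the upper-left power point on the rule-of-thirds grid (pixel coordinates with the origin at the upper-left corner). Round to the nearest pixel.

x = 608 px, y = 430 px

The upper-left point sits one-third of the way across and one-third of the way down.
x = 1 × 1824/3 ≈ 608; y = 1 × 1290/3 ≈ 430.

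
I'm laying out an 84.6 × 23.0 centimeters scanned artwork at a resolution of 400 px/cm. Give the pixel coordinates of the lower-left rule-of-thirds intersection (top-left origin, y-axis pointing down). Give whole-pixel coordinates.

In pixels the canvas is 84.6 × 400 = 33840 wide and 23.0 × 400 = 9200 tall.
The lower-left point is one-third across and two-thirds down:
x = 1 × 33840/3 ≈ 11280; y = 2 × 9200/3 ≈ 6133.

(11280, 6133)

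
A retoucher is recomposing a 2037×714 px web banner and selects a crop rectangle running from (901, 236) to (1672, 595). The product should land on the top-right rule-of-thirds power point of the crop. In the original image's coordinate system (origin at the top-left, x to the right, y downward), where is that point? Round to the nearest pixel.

(1415, 356)

Crop width = 1672 − 901 = 771 px; one third is 257.00 px.
Crop height = 595 − 236 = 359 px; one third is 119.67 px.
The top-right point is two-thirds across and one-third down within the crop:
x = 901 + 2 × 257.00 ≈ 1415; y = 236 + 1 × 119.67 ≈ 356.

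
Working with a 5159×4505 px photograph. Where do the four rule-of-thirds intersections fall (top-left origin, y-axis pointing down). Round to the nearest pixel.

(1720, 1502), (3439, 1502), (1720, 3003), (3439, 3003)

One third of 5159 is 1719.67; one third of 4505 is 1501.67.
Vertical third lines at x = 1720 and x = 3439; horizontal third lines at y = 1502 and y = 3003.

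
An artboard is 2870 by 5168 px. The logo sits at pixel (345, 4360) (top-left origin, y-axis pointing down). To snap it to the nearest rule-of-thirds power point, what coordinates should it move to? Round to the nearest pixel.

Third lines: x ∈ {957, 1913}, y ∈ {1723, 3445}.
345 is closer to x = 957; 4360 is closer to y = 3445.
So the nearest intersection is the lower-left power point.

x = 957 px, y = 3445 px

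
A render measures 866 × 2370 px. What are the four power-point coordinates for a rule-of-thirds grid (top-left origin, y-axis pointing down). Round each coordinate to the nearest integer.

One third of 866 is 288.67; one third of 2370 is 790.
Vertical third lines at x = 289 and x = 577; horizontal third lines at y = 790 and y = 1580.

(289, 790), (577, 790), (289, 1580), (577, 1580)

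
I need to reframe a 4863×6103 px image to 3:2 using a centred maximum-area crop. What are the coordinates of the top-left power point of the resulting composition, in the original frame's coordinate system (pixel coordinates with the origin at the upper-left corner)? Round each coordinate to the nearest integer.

4863/6103 < 3/2, so the 3:2 crop keeps the full width 4863 and trims height to 4863 × 2/3 = 3242.00 px.
Top offset = (6103 − 3242.00)/2 = 1430.50 px; left offset = 0.
Top-left is one-third across and one-third down within the crop:
x = 0.00 + 1 × 4863.00/3 ≈ 1621; y = 1430.50 + 1 × 3242.00/3 ≈ 2511.

(1621, 2511)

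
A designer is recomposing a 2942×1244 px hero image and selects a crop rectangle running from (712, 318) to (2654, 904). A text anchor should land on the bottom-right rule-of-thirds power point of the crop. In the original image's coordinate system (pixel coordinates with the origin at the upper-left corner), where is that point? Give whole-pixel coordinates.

Crop width = 2654 − 712 = 1942 px; one third is 647.33 px.
Crop height = 904 − 318 = 586 px; one third is 195.33 px.
The bottom-right point is two-thirds across and two-thirds down within the crop:
x = 712 + 2 × 647.33 ≈ 2007; y = 318 + 2 × 195.33 ≈ 709.

x = 2007 px, y = 709 px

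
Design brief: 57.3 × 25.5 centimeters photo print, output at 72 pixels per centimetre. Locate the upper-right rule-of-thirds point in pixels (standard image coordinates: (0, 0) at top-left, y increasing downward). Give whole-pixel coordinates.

In pixels the canvas is 57.3 × 72 = 4125.6 wide and 25.5 × 72 = 1836 tall.
The upper-right point is two-thirds across and one-third down:
x = 2 × 4125.6/3 ≈ 2750; y = 1 × 1836/3 ≈ 612.

x = 2750 px, y = 612 px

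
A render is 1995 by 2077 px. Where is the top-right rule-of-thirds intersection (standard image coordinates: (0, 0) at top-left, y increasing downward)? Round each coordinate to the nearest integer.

The top-right point sits two-thirds of the way across and one-third of the way down.
x = 2 × 1995/3 ≈ 1330; y = 1 × 2077/3 ≈ 692.

(1330, 692)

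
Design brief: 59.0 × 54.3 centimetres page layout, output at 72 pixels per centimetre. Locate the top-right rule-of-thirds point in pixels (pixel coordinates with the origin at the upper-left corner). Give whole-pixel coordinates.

In pixels the canvas is 59.0 × 72 = 4248 wide and 54.3 × 72 = 3909.6 tall.
The top-right point is two-thirds across and one-third down:
x = 2 × 4248/3 ≈ 2832; y = 1 × 3909.6/3 ≈ 1303.

x = 2832 px, y = 1303 px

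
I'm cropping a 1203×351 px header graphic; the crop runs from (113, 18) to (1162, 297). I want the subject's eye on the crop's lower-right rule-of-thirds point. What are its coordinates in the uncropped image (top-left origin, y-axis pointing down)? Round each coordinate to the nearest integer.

Crop width = 1162 − 113 = 1049 px; one third is 349.67 px.
Crop height = 297 − 18 = 279 px; one third is 93.00 px.
The lower-right point is two-thirds across and two-thirds down within the crop:
x = 113 + 2 × 349.67 ≈ 812; y = 18 + 2 × 93.00 ≈ 204.

x = 812 px, y = 204 px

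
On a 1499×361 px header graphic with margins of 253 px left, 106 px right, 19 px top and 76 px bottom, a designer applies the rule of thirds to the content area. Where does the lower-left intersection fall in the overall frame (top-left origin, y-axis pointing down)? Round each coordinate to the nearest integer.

x = 633 px, y = 196 px

Content width = 1499 − 253 − 106 = 1140 px; content height = 361 − 19 − 76 = 266 px.
Lower-left is one-third across and two-thirds down within the content area.
x = 253 + 1 × 1140/3 = 253 + 380.00 ≈ 633
y = 19 + 2 × 266/3 = 19 + 177.33 ≈ 196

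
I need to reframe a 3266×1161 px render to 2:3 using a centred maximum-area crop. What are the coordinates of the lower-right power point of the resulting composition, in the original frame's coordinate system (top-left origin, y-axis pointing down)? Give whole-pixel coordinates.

3266/1161 > 2/3, so the 2:3 crop keeps the full height 1161 and trims width to 1161 × 2/3 = 774.00 px.
Left offset = (3266 − 774.00)/2 = 1246.00 px; top offset = 0.
Lower-right is two-thirds across and two-thirds down within the crop:
x = 1246.00 + 2 × 774.00/3 ≈ 1762; y = 0.00 + 2 × 1161.00/3 ≈ 774.

x = 1762 px, y = 774 px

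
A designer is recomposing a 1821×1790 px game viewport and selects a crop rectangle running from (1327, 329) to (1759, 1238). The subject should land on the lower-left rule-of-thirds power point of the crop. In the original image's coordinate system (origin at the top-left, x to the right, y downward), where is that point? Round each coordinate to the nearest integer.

Crop width = 1759 − 1327 = 432 px; one third is 144.00 px.
Crop height = 1238 − 329 = 909 px; one third is 303.00 px.
The lower-left point is one-third across and two-thirds down within the crop:
x = 1327 + 1 × 144.00 ≈ 1471; y = 329 + 2 × 303.00 ≈ 935.

(1471, 935)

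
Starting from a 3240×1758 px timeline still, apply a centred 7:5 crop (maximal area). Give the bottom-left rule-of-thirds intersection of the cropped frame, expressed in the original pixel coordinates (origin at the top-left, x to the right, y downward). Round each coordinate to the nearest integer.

x = 1210 px, y = 1172 px

3240/1758 > 7/5, so the 7:5 crop keeps the full height 1758 and trims width to 1758 × 7/5 = 2461.20 px.
Left offset = (3240 − 2461.20)/2 = 389.40 px; top offset = 0.
Bottom-left is one-third across and two-thirds down within the crop:
x = 389.40 + 1 × 2461.20/3 ≈ 1210; y = 0.00 + 2 × 1758.00/3 ≈ 1172.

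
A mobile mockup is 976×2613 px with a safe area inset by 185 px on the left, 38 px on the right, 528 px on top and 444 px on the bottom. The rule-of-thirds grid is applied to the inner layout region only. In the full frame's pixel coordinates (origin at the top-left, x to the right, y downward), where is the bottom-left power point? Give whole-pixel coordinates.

(436, 1622)

Content width = 976 − 185 − 38 = 753 px; content height = 2613 − 528 − 444 = 1641 px.
Bottom-left is one-third across and two-thirds down within the inner layout region.
x = 185 + 1 × 753/3 = 185 + 251.00 ≈ 436
y = 528 + 2 × 1641/3 = 528 + 1094.00 ≈ 1622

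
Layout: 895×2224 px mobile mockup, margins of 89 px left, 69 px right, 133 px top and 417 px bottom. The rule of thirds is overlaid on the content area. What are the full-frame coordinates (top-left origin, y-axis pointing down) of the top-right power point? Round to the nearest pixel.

(580, 691)

Content width = 895 − 89 − 69 = 737 px; content height = 2224 − 133 − 417 = 1674 px.
Top-right is two-thirds across and one-third down within the content area.
x = 89 + 2 × 737/3 = 89 + 491.33 ≈ 580
y = 133 + 1 × 1674/3 = 133 + 558.00 ≈ 691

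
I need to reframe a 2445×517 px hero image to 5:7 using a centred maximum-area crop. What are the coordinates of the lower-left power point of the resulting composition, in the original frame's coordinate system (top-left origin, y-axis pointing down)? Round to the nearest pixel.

2445/517 > 5/7, so the 5:7 crop keeps the full height 517 and trims width to 517 × 5/7 = 369.29 px.
Left offset = (2445 − 369.29)/2 = 1037.86 px; top offset = 0.
Lower-left is one-third across and two-thirds down within the crop:
x = 1037.86 + 1 × 369.29/3 ≈ 1161; y = 0.00 + 2 × 517.00/3 ≈ 345.

x = 1161 px, y = 345 px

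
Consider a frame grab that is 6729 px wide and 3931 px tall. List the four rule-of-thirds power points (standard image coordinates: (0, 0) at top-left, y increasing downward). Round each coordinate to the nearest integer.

(2243, 1310), (4486, 1310), (2243, 2621), (4486, 2621)

One third of 6729 is 2243; one third of 3931 is 1310.33.
Vertical third lines at x = 2243 and x = 4486; horizontal third lines at y = 1310 and y = 2621.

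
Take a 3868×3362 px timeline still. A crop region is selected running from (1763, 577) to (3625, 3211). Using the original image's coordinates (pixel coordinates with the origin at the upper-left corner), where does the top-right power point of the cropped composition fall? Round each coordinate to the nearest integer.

Crop width = 3625 − 1763 = 1862 px; one third is 620.67 px.
Crop height = 3211 − 577 = 2634 px; one third is 878.00 px.
The top-right point is two-thirds across and one-third down within the crop:
x = 1763 + 2 × 620.67 ≈ 3004; y = 577 + 1 × 878.00 ≈ 1455.

x = 3004 px, y = 1455 px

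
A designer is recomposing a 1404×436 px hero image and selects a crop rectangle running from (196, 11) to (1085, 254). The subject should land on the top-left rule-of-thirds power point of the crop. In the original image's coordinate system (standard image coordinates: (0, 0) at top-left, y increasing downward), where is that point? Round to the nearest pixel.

Crop width = 1085 − 196 = 889 px; one third is 296.33 px.
Crop height = 254 − 11 = 243 px; one third is 81.00 px.
The top-left point is one-third across and one-third down within the crop:
x = 196 + 1 × 296.33 ≈ 492; y = 11 + 1 × 81.00 ≈ 92.

(492, 92)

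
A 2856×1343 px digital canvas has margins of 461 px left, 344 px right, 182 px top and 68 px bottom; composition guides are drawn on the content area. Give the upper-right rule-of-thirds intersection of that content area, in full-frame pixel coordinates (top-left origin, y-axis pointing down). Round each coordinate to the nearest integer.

x = 1828 px, y = 546 px

Content width = 2856 − 461 − 344 = 2051 px; content height = 1343 − 182 − 68 = 1093 px.
Upper-right is two-thirds across and one-third down within the content area.
x = 461 + 2 × 2051/3 = 461 + 1367.33 ≈ 1828
y = 182 + 1 × 1093/3 = 182 + 364.33 ≈ 546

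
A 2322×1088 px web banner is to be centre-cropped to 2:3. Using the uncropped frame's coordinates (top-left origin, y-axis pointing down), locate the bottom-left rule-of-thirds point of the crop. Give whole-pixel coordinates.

2322/1088 > 2/3, so the 2:3 crop keeps the full height 1088 and trims width to 1088 × 2/3 = 725.33 px.
Left offset = (2322 − 725.33)/2 = 798.33 px; top offset = 0.
Bottom-left is one-third across and two-thirds down within the crop:
x = 798.33 + 1 × 725.33/3 ≈ 1040; y = 0.00 + 2 × 1088.00/3 ≈ 725.

(1040, 725)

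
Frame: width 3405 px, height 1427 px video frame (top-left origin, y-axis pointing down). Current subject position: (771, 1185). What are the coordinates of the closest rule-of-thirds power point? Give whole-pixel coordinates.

Third lines: x ∈ {1135, 2270}, y ∈ {476, 951}.
771 is closer to x = 1135; 1185 is closer to y = 951.
So the nearest intersection is the lower-left power point.

x = 1135 px, y = 951 px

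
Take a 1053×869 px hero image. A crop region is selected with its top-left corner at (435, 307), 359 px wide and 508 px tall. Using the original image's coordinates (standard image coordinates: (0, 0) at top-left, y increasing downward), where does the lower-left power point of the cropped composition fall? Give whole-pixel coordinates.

One third of the crop width 359 is 119.67 px.
One third of the crop height 508 is 169.33 px.
The lower-left point is one-third across and two-thirds down within the crop:
x = 435 + 1 × 119.67 ≈ 555; y = 307 + 2 × 169.33 ≈ 646.

(555, 646)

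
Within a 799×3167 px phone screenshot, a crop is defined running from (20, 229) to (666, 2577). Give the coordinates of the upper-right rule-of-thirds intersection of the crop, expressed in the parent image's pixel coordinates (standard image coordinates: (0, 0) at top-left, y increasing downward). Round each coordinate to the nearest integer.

Crop width = 666 − 20 = 646 px; one third is 215.33 px.
Crop height = 2577 − 229 = 2348 px; one third is 782.67 px.
The upper-right point is two-thirds across and one-third down within the crop:
x = 20 + 2 × 215.33 ≈ 451; y = 229 + 1 × 782.67 ≈ 1012.

x = 451 px, y = 1012 px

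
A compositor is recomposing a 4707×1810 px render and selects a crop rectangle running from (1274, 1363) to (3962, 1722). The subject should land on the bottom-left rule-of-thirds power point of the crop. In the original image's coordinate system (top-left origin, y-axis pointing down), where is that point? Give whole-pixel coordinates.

Crop width = 3962 − 1274 = 2688 px; one third is 896.00 px.
Crop height = 1722 − 1363 = 359 px; one third is 119.67 px.
The bottom-left point is one-third across and two-thirds down within the crop:
x = 1274 + 1 × 896.00 ≈ 2170; y = 1363 + 2 × 119.67 ≈ 1602.

x = 2170 px, y = 1602 px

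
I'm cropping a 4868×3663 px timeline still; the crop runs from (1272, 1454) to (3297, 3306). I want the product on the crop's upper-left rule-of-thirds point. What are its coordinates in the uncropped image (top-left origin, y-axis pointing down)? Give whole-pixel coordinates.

(1947, 2071)

Crop width = 3297 − 1272 = 2025 px; one third is 675.00 px.
Crop height = 3306 − 1454 = 1852 px; one third is 617.33 px.
The upper-left point is one-third across and one-third down within the crop:
x = 1272 + 1 × 675.00 ≈ 1947; y = 1454 + 1 × 617.33 ≈ 2071.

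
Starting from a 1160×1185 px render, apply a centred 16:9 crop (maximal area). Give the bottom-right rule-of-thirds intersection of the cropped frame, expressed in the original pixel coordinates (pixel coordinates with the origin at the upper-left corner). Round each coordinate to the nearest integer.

(773, 701)

1160/1185 < 16/9, so the 16:9 crop keeps the full width 1160 and trims height to 1160 × 9/16 = 652.50 px.
Top offset = (1185 − 652.50)/2 = 266.25 px; left offset = 0.
Bottom-right is two-thirds across and two-thirds down within the crop:
x = 0.00 + 2 × 1160.00/3 ≈ 773; y = 266.25 + 2 × 652.50/3 ≈ 701.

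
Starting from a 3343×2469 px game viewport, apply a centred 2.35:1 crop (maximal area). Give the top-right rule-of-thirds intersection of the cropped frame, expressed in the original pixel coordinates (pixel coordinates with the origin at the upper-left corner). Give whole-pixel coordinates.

3343/2469 < 2.35/1, so the 2.35:1 crop keeps the full width 3343 and trims height to 3343 × 1/2.35 = 1422.55 px.
Top offset = (2469 − 1422.55)/2 = 523.22 px; left offset = 0.
Top-right is two-thirds across and one-third down within the crop:
x = 0.00 + 2 × 3343.00/3 ≈ 2229; y = 523.22 + 1 × 1422.55/3 ≈ 997.

(2229, 997)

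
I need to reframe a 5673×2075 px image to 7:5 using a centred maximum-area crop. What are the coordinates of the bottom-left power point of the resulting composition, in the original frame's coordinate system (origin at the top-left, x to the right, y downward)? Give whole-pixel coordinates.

5673/2075 > 7/5, so the 7:5 crop keeps the full height 2075 and trims width to 2075 × 7/5 = 2905.00 px.
Left offset = (5673 − 2905.00)/2 = 1384.00 px; top offset = 0.
Bottom-left is one-third across and two-thirds down within the crop:
x = 1384.00 + 1 × 2905.00/3 ≈ 2352; y = 0.00 + 2 × 2075.00/3 ≈ 1383.

x = 2352 px, y = 1383 px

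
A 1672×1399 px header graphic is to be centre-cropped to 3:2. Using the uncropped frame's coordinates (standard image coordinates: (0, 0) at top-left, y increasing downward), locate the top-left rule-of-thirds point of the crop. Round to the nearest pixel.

1672/1399 < 3/2, so the 3:2 crop keeps the full width 1672 and trims height to 1672 × 2/3 = 1114.67 px.
Top offset = (1399 − 1114.67)/2 = 142.17 px; left offset = 0.
Top-left is one-third across and one-third down within the crop:
x = 0.00 + 1 × 1672.00/3 ≈ 557; y = 142.17 + 1 × 1114.67/3 ≈ 514.

x = 557 px, y = 514 px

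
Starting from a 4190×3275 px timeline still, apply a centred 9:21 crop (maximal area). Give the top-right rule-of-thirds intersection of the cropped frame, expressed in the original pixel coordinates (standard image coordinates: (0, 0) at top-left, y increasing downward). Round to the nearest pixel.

4190/3275 > 9/21, so the 9:21 crop keeps the full height 3275 and trims width to 3275 × 9/21 = 1403.57 px.
Left offset = (4190 − 1403.57)/2 = 1393.21 px; top offset = 0.
Top-right is two-thirds across and one-third down within the crop:
x = 1393.21 + 2 × 1403.57/3 ≈ 2329; y = 0.00 + 1 × 3275.00/3 ≈ 1092.

x = 2329 px, y = 1092 px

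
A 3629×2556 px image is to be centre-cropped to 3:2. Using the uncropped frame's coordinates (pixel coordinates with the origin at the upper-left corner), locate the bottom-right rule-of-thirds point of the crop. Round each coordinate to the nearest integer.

x = 2419 px, y = 1681 px

3629/2556 < 3/2, so the 3:2 crop keeps the full width 3629 and trims height to 3629 × 2/3 = 2419.33 px.
Top offset = (2556 − 2419.33)/2 = 68.33 px; left offset = 0.
Bottom-right is two-thirds across and two-thirds down within the crop:
x = 0.00 + 2 × 3629.00/3 ≈ 2419; y = 68.33 + 2 × 2419.33/3 ≈ 1681.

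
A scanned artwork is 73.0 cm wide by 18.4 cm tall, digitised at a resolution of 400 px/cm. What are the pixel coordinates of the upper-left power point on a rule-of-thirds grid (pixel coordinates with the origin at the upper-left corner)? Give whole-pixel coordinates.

(9733, 2453)

In pixels the canvas is 73.0 × 400 = 29200 wide and 18.4 × 400 = 7360 tall.
The upper-left point is one-third across and one-third down:
x = 1 × 29200/3 ≈ 9733; y = 1 × 7360/3 ≈ 2453.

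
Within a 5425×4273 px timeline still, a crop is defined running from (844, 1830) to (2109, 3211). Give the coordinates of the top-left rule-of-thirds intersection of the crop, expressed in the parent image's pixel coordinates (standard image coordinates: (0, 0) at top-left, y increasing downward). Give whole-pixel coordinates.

(1266, 2290)

Crop width = 2109 − 844 = 1265 px; one third is 421.67 px.
Crop height = 3211 − 1830 = 1381 px; one third is 460.33 px.
The top-left point is one-third across and one-third down within the crop:
x = 844 + 1 × 421.67 ≈ 1266; y = 1830 + 1 × 460.33 ≈ 2290.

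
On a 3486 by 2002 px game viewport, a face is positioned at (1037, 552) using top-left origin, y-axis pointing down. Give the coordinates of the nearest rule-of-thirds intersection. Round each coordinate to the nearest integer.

Third lines: x ∈ {1162, 2324}, y ∈ {667, 1335}.
1037 is closer to x = 1162; 552 is closer to y = 667.
So the nearest intersection is the upper-left power point.

x = 1162 px, y = 667 px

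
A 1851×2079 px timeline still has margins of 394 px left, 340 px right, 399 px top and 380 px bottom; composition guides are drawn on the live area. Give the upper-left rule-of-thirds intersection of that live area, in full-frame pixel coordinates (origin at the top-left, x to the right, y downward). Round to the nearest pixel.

x = 766 px, y = 832 px

Content width = 1851 − 394 − 340 = 1117 px; content height = 2079 − 399 − 380 = 1300 px.
Upper-left is one-third across and one-third down within the live area.
x = 394 + 1 × 1117/3 = 394 + 372.33 ≈ 766
y = 399 + 1 × 1300/3 = 399 + 433.33 ≈ 832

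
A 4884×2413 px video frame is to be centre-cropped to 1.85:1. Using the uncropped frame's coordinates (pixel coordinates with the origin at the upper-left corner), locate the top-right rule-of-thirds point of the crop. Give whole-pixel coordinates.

4884/2413 > 1.85/1, so the 1.85:1 crop keeps the full height 2413 and trims width to 2413 × 1.85/1 = 4464.05 px.
Left offset = (4884 − 4464.05)/2 = 209.97 px; top offset = 0.
Top-right is two-thirds across and one-third down within the crop:
x = 209.97 + 2 × 4464.05/3 ≈ 3186; y = 0.00 + 1 × 2413.00/3 ≈ 804.

x = 3186 px, y = 804 px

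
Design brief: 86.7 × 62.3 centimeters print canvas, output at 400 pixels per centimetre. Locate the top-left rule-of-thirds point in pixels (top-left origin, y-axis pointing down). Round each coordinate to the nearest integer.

x = 11560 px, y = 8307 px

In pixels the canvas is 86.7 × 400 = 34680 wide and 62.3 × 400 = 24920 tall.
The top-left point is one-third across and one-third down:
x = 1 × 34680/3 ≈ 11560; y = 1 × 24920/3 ≈ 8307.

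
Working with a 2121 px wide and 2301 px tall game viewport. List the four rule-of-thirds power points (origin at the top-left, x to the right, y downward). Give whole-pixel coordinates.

One third of 2121 is 707; one third of 2301 is 767.
Vertical third lines at x = 707 and x = 1414; horizontal third lines at y = 767 and y = 1534.

(707, 767), (1414, 767), (707, 1534), (1414, 1534)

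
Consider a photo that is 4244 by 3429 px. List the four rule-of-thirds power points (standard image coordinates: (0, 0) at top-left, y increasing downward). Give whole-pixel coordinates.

(1415, 1143), (2829, 1143), (1415, 2286), (2829, 2286)

One third of 4244 is 1414.67; one third of 3429 is 1143.
Vertical third lines at x = 1415 and x = 2829; horizontal third lines at y = 1143 and y = 2286.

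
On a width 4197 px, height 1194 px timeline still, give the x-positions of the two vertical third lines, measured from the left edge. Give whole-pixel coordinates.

4197 / 3 = 1399, so the vertical lines sit at one and two thirds of 4197.

1399 px and 2798 px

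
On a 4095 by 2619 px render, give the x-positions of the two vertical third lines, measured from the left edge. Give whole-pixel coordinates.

1365 px and 2730 px

4095 / 3 = 1365, so the vertical lines sit at one and two thirds of 4095.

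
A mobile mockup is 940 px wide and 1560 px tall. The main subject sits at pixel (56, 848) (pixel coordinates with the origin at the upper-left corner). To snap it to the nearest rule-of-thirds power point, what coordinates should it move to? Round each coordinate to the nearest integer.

(313, 1040)

Third lines: x ∈ {313, 627}, y ∈ {520, 1040}.
56 is closer to x = 313; 848 is closer to y = 1040.
So the nearest intersection is the lower-left power point.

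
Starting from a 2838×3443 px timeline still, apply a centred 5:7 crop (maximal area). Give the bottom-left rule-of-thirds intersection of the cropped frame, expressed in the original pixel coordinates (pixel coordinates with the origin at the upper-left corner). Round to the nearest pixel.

(1009, 2295)

2838/3443 > 5/7, so the 5:7 crop keeps the full height 3443 and trims width to 3443 × 5/7 = 2459.29 px.
Left offset = (2838 − 2459.29)/2 = 189.36 px; top offset = 0.
Bottom-left is one-third across and two-thirds down within the crop:
x = 189.36 + 1 × 2459.29/3 ≈ 1009; y = 0.00 + 2 × 3443.00/3 ≈ 2295.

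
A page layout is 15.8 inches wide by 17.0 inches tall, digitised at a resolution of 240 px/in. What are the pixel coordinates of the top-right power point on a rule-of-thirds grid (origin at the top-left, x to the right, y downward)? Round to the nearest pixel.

In pixels the canvas is 15.8 × 240 = 3792 wide and 17.0 × 240 = 4080 tall.
The top-right point is two-thirds across and one-third down:
x = 2 × 3792/3 ≈ 2528; y = 1 × 4080/3 ≈ 1360.

x = 2528 px, y = 1360 px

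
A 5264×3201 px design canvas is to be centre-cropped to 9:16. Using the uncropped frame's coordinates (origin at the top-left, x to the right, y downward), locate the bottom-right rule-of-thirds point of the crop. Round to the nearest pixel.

x = 2932 px, y = 2134 px

5264/3201 > 9/16, so the 9:16 crop keeps the full height 3201 and trims width to 3201 × 9/16 = 1800.56 px.
Left offset = (5264 − 1800.56)/2 = 1731.72 px; top offset = 0.
Bottom-right is two-thirds across and two-thirds down within the crop:
x = 1731.72 + 2 × 1800.56/3 ≈ 2932; y = 0.00 + 2 × 3201.00/3 ≈ 2134.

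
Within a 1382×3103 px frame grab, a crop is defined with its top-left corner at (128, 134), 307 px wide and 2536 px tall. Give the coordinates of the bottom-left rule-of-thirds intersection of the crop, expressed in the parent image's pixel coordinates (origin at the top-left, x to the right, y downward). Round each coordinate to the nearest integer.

x = 230 px, y = 1825 px

One third of the crop width 307 is 102.33 px.
One third of the crop height 2536 is 845.33 px.
The bottom-left point is one-third across and two-thirds down within the crop:
x = 128 + 1 × 102.33 ≈ 230; y = 134 + 2 × 845.33 ≈ 1825.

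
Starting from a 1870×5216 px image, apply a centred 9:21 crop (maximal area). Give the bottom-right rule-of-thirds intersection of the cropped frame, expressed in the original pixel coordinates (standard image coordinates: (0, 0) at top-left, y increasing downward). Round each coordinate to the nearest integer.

x = 1247 px, y = 3335 px

1870/5216 < 9/21, so the 9:21 crop keeps the full width 1870 and trims height to 1870 × 21/9 = 4363.33 px.
Top offset = (5216 − 4363.33)/2 = 426.33 px; left offset = 0.
Bottom-right is two-thirds across and two-thirds down within the crop:
x = 0.00 + 2 × 1870.00/3 ≈ 1247; y = 426.33 + 2 × 4363.33/3 ≈ 3335.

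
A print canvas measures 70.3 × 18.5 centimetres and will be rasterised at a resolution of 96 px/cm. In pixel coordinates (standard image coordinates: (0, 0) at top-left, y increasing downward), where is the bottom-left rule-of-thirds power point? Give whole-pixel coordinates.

x = 2250 px, y = 1184 px

In pixels the canvas is 70.3 × 96 = 6748.8 wide and 18.5 × 96 = 1776 tall.
The bottom-left point is one-third across and two-thirds down:
x = 1 × 6748.8/3 ≈ 2250; y = 2 × 1776/3 ≈ 1184.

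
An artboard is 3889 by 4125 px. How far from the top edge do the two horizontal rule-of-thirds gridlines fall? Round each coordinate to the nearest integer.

4125 / 3 = 1375, so the horizontal lines sit at one and two thirds of 4125.

1375 px and 2750 px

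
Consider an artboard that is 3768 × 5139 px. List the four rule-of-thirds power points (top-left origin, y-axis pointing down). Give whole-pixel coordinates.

One third of 3768 is 1256; one third of 5139 is 1713.
Vertical third lines at x = 1256 and x = 2512; horizontal third lines at y = 1713 and y = 3426.

(1256, 1713), (2512, 1713), (1256, 3426), (2512, 3426)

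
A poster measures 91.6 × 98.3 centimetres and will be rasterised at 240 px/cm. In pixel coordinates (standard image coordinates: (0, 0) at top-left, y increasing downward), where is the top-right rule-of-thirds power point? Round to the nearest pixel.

In pixels the canvas is 91.6 × 240 = 21984 wide and 98.3 × 240 = 23592 tall.
The top-right point is two-thirds across and one-third down:
x = 2 × 21984/3 ≈ 14656; y = 1 × 23592/3 ≈ 7864.

(14656, 7864)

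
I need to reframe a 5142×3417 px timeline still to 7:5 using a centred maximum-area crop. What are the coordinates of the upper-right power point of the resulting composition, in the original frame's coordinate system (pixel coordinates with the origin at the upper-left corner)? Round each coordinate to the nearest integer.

x = 3368 px, y = 1139 px

5142/3417 > 7/5, so the 7:5 crop keeps the full height 3417 and trims width to 3417 × 7/5 = 4783.80 px.
Left offset = (5142 − 4783.80)/2 = 179.10 px; top offset = 0.
Upper-right is two-thirds across and one-third down within the crop:
x = 179.10 + 2 × 4783.80/3 ≈ 3368; y = 0.00 + 1 × 3417.00/3 ≈ 1139.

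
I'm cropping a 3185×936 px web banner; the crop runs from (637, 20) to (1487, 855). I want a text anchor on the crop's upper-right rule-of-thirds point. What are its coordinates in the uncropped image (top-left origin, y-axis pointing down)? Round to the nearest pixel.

Crop width = 1487 − 637 = 850 px; one third is 283.33 px.
Crop height = 855 − 20 = 835 px; one third is 278.33 px.
The upper-right point is two-thirds across and one-third down within the crop:
x = 637 + 2 × 283.33 ≈ 1204; y = 20 + 1 × 278.33 ≈ 298.

(1204, 298)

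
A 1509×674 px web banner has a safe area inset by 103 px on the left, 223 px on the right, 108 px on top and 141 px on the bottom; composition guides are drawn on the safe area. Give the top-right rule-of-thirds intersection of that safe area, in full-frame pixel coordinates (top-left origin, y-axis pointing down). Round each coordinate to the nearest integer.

(892, 250)

Content width = 1509 − 103 − 223 = 1183 px; content height = 674 − 108 − 141 = 425 px.
Top-right is two-thirds across and one-third down within the safe area.
x = 103 + 2 × 1183/3 = 103 + 788.67 ≈ 892
y = 108 + 1 × 425/3 = 108 + 141.67 ≈ 250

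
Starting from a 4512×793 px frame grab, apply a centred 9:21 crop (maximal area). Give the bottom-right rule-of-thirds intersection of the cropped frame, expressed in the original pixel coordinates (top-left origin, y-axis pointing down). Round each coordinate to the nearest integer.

(2313, 529)

4512/793 > 9/21, so the 9:21 crop keeps the full height 793 and trims width to 793 × 9/21 = 339.86 px.
Left offset = (4512 − 339.86)/2 = 2086.07 px; top offset = 0.
Bottom-right is two-thirds across and two-thirds down within the crop:
x = 2086.07 + 2 × 339.86/3 ≈ 2313; y = 0.00 + 2 × 793.00/3 ≈ 529.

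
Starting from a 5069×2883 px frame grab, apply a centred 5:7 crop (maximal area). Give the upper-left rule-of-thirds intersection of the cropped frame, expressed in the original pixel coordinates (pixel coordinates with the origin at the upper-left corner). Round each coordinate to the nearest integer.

5069/2883 > 5/7, so the 5:7 crop keeps the full height 2883 and trims width to 2883 × 5/7 = 2059.29 px.
Left offset = (5069 − 2059.29)/2 = 1504.86 px; top offset = 0.
Upper-left is one-third across and one-third down within the crop:
x = 1504.86 + 1 × 2059.29/3 ≈ 2191; y = 0.00 + 1 × 2883.00/3 ≈ 961.

(2191, 961)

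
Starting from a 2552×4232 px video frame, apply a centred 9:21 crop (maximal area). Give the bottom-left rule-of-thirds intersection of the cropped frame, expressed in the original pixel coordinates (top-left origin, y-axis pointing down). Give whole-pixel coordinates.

x = 974 px, y = 2821 px

2552/4232 > 9/21, so the 9:21 crop keeps the full height 4232 and trims width to 4232 × 9/21 = 1813.71 px.
Left offset = (2552 − 1813.71)/2 = 369.14 px; top offset = 0.
Bottom-left is one-third across and two-thirds down within the crop:
x = 369.14 + 1 × 1813.71/3 ≈ 974; y = 0.00 + 2 × 4232.00/3 ≈ 2821.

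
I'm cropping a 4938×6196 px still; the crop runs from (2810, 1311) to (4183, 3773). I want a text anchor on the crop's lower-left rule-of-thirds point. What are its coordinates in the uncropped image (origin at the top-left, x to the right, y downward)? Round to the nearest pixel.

(3268, 2952)

Crop width = 4183 − 2810 = 1373 px; one third is 457.67 px.
Crop height = 3773 − 1311 = 2462 px; one third is 820.67 px.
The lower-left point is one-third across and two-thirds down within the crop:
x = 2810 + 1 × 457.67 ≈ 3268; y = 1311 + 2 × 820.67 ≈ 2952.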